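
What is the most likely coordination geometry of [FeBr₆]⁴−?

octahedral

Ligand charges: each bromide is −1. With an overall charge of −4 the iron centre must be in the +2 oxidation state.
Iron is a group-8 element; Fe(II) is therefore d⁶.
Coordination number: 6.
Six donors around a single metal centre give an octahedral coordination sphere.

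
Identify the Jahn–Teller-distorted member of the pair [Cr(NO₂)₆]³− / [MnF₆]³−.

[MnF₆]³−

[Cr(NO₂)₆]³−: Summing ligand charges against the −3 overall charge gives an oxidation state of +3 for chromium. Chromium is a group-6 element; Cr(III) is therefore d³. The d³ configuration leaves the e_g set evenly filled (or empty) — no strong Jahn–Teller driving force.
[MnF₆]³−: Each fluoride is −1; balancing the −3 overall charge requires Mn(III). Manganese is a group-7 element; Mn(III) is therefore d⁴. Fluoride is a weak-field ligand for a first-row metal, so the complex is high-spin. The t₂g³e_g¹ (high-spin) configuration has an unevenly filled e_g set; the Jahn–Teller theorem predicts a tetragonal distortion (typically axial elongation) to lift the degeneracy.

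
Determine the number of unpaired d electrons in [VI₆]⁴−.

Ligand charges: each iodide is −1. With an overall charge of −4 the vanadium centre must be in the +2 oxidation state.
Group 5 minus oxidation state 2 gives a d³ configuration.
In an octahedral field the d³ configuration is t₂g³e_g⁰ (only one arrangement possible), giving 3 unpaired electrons.

3 unpaired electrons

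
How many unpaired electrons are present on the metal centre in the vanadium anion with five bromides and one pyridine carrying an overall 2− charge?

2

Ligand charges: each bromide is −1; pyridine is neutral. With an overall charge of −2 the vanadium centre must be in the +3 oxidation state.
V sits in group 5, so the d-electron count is 5 − 3 = 2.
In an octahedral field the d² configuration is t₂g²e_g⁰ (only one arrangement possible), giving 2 unpaired electrons.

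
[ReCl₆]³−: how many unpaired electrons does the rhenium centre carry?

Summing ligand charges against the −3 overall charge gives an oxidation state of +3 for rhenium.
Rhenium is a group-7 element; Re(III) is therefore d⁴.
The spin state decides the count: a 5d ion has a large Δₒ and is invariably low-spin.
An octahedral low-spin d⁴ ion is t₂g⁴e_g⁰, giving 2 unpaired electrons.

2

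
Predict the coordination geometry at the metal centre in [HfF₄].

Ligand charges: each fluoride is −1. With an overall charge of 0 the hafnium centre must be in the +4 oxidation state.
Hf sits in group 4, so the d-electron count is 4 − 4 = 0.
With 4 monodentate ligands the coordination number is 4.
A d⁰ ion has no crystal-field stabilisation preference between square planar and tetrahedral, so four ligands adopt the sterically favoured tetrahedral geometry.

tetrahedral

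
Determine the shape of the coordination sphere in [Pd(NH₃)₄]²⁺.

square planar

Ammonia is neutral; balancing the +2 overall charge requires Pd(II).
Palladium is a group-10 element; Pd(II) is therefore d⁸.
With 4 monodentate ligands the coordination number is 4.
A 4d d⁸ ion has a large crystal-field splitting; square planar leaves the high-energy d_{x²−y²} orbital empty and maximises CFSE.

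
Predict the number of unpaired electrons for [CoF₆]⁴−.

Ligand charges: each fluoride is −1. With an overall charge of −4 the cobalt centre must be in the +2 oxidation state.
Cobalt is a group-9 element; Co(II) is therefore d⁷.
The spin state decides the count: Fluoride is a weak-field ligand for a first-row metal, so the complex is high-spin.
An octahedral high-spin d⁷ ion is t₂g⁵e_g², giving 3 unpaired electrons.

3 unpaired electrons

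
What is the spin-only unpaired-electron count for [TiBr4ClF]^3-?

1 unpaired electron

Ligand charges: each bromide is −1; each chloride is −1; each fluoride is −1. With an overall charge of −3 the titanium centre must be in the +3 oxidation state.
Group 4 minus oxidation state 3 gives a d¹ configuration.
In an octahedral field the d¹ configuration is t₂g¹e_g⁰ (only one arrangement possible), giving 1 unpaired electron.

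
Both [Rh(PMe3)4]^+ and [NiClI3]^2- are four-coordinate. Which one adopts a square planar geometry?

[Rh(PMe3)4]^+

For [Rh(PMe3)4]^+: Ligand charges: trimethylphosphine is neutral. With an overall charge of +1 the rhodium centre must be in the +1 oxidation state. Rhodium is a group-9 element; Rh(I) is therefore d⁸. A 4d d⁸ ion has a large crystal-field splitting; square planar leaves the high-energy d_{x²−y²} orbital empty and maximises CFSE. → square planar.
For [NiClI3]^2-: Summing ligand charges against the −2 overall charge gives an oxidation state of +2 for nickel. Ni sits in group 10, so the d-electron count is 10 − 2 = 8. Chloride and iodide are weak-field ligands. With weak-field ligands the CFSE gain from square planar is small, so a 3d d⁸ ion takes the sterically preferred tetrahedral geometry. → tetrahedral.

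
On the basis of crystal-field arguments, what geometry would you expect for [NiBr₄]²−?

Summing ligand charges against the −2 overall charge gives an oxidation state of +2 for nickel.
Group 10 minus oxidation state 2 gives a d⁸ configuration.
Coordination number: 4.
Bromide is a weak-field ligand.
With weak-field ligands the CFSE gain from square planar is small, so a 3d d⁸ ion takes the sterically preferred tetrahedral geometry.

tetrahedral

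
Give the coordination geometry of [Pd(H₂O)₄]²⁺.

square planar

Water is neutral; balancing the +2 overall charge requires Pd(II).
Pd sits in group 10, so the d-electron count is 10 − 2 = 8.
With 4 monodentate ligands the coordination number is 4.
A 4d d⁸ ion has a large crystal-field splitting; square planar leaves the high-energy d_{x²−y²} orbital empty and maximises CFSE.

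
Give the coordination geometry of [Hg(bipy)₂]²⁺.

tetrahedral

Summing ligand charges against the +2 overall charge gives an oxidation state of +2 for mercury.
Mercury is a group-12 element; Hg(II) is therefore d¹⁰.
Counting donor atoms: 2×2,2′-bipyridine (bidentate) → 4 donors. Coordination number = 4.
A d¹⁰ ion has no crystal-field stabilisation preference between square planar and tetrahedral, so four ligands adopt the sterically favoured tetrahedral geometry.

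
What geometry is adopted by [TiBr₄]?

tetrahedral

Summing ligand charges against the 0 overall charge gives an oxidation state of +4 for titanium.
Ti sits in group 4, so the d-electron count is 4 − 4 = 0.
Coordination number: 4.
A d⁰ ion has no crystal-field stabilisation preference between square planar and tetrahedral, so four ligands adopt the sterically favoured tetrahedral geometry.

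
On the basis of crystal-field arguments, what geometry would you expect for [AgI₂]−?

Summing ligand charges against the −1 overall charge gives an oxidation state of +1 for silver.
Silver is a group-11 element; Ag(I) is therefore d¹⁰.
Coordination number: 2.
A d¹⁰ ion with only two ligands adopts a linear arrangement (sp hybridisation; no CFSE preference).

linear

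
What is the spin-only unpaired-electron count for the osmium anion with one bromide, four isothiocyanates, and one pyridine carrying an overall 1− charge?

Each bromide is −1; each isothiocyanate is −1; pyridine is neutral; balancing the −1 overall charge requires Os(IV).
Osmium is a group-8 element; Os(IV) is therefore d⁴.
The spin state decides the count: a 5d ion has a large Δₒ and is invariably low-spin.
An octahedral low-spin d⁴ ion is t₂g⁴e_g⁰, giving 2 unpaired electrons.

2 unpaired electrons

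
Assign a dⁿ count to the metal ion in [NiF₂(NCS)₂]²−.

Ligand charges: each fluoride is −1; each isothiocyanate is −1. With an overall charge of −2 the nickel centre must be in the +2 oxidation state.
Nickel is a group-10 element; Ni(II) is therefore d⁸.

d⁸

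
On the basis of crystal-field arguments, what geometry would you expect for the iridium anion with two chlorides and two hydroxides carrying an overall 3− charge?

Each chloride is −1; each hydroxide is −1; balancing the −3 overall charge requires Ir(I).
Group 9 minus oxidation state 1 gives a d⁸ configuration.
Coordination number: 4.
A 5d d⁸ ion has a large crystal-field splitting; square planar leaves the high-energy d_{x²−y²} orbital empty and maximises CFSE.

square planar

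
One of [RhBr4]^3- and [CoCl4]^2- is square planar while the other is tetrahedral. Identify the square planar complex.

[RhBr4]^3-

For [RhBr4]^3-: Each bromide is −1; balancing the −3 overall charge requires Rh(I). Group 9 minus oxidation state 1 gives a d⁸ configuration. A 4d d⁸ ion has a large crystal-field splitting; square planar leaves the high-energy d_{x²−y²} orbital empty and maximises CFSE. → square planar.
For [CoCl4]^2-: Each chloride is −1; balancing the −2 overall charge requires Co(II). Co sits in group 9, so the d-electron count is 9 − 2 = 7. For a high-spin 3d d⁷ ion with weak-field ligands the small Δₜ gives little square-planar CFSE advantage, so four ligands adopt the sterically favoured tetrahedral geometry. → tetrahedral.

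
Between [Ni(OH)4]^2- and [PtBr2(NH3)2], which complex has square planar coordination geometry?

[PtBr2(NH3)2]

For [Ni(OH)4]^2-: Each hydroxide is −1; balancing the −2 overall charge requires Ni(II). Ni sits in group 10, so the d-electron count is 10 − 2 = 8. Hydroxide is a weak-field ligand. With weak-field ligands the CFSE gain from square planar is small, so a 3d d⁸ ion takes the sterically preferred tetrahedral geometry. → tetrahedral.
For [PtBr2(NH3)2]: Each bromide is −1; ammonia is neutral; balancing the 0 overall charge requires Pt(II). Pt sits in group 10, so the d-electron count is 10 − 2 = 8. A 5d d⁸ ion has a large crystal-field splitting; square planar leaves the high-energy d_{x²−y²} orbital empty and maximises CFSE. → square planar.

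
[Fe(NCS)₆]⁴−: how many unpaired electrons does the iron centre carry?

4

Summing ligand charges against the −4 overall charge gives an oxidation state of +2 for iron.
Fe sits in group 8, so the d-electron count is 8 − 2 = 6.
The spin state decides the count: Isothiocyanate is a weak-field ligand for a first-row metal, so the complex is high-spin.
An octahedral high-spin d⁶ ion is t₂g⁴e_g², giving 4 unpaired electrons.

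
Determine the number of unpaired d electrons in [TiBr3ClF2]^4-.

2 unpaired electrons

Ligand charges: each bromide is −1; each chloride is −1; each fluoride is −1. With an overall charge of −4 the titanium centre must be in the +2 oxidation state.
Titanium is a group-4 element; Ti(II) is therefore d².
In an octahedral field the d² configuration is t₂g²e_g⁰ (only one arrangement possible), giving 2 unpaired electrons.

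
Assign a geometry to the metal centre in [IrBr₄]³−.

square planar

Each bromide is −1; balancing the −3 overall charge requires Ir(I).
Iridium is a group-9 element; Ir(I) is therefore d⁸.
Coordination number: 4.
A 5d d⁸ ion has a large crystal-field splitting; square planar leaves the high-energy d_{x²−y²} orbital empty and maximises CFSE.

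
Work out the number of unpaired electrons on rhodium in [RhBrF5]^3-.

Summing ligand charges against the −3 overall charge gives an oxidation state of +3 for rhodium.
Rh sits in group 9, so the d-electron count is 9 − 3 = 6.
The spin state decides the count: a 4d ion has a large Δₒ and is invariably low-spin.
An octahedral low-spin d⁶ ion is t₂g⁶e_g⁰, giving 0 unpaired electrons.

0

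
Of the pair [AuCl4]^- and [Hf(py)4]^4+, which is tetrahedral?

[Hf(py)4]^4+

For [AuCl4]^-: Summing ligand charges against the −1 overall charge gives an oxidation state of +3 for gold. Gold is a group-11 element; Au(III) is therefore d⁸. A 5d d⁸ ion has a large crystal-field splitting; square planar leaves the high-energy d_{x²−y²} orbital empty and maximises CFSE. → square planar.
For [Hf(py)4]^4+: Ligand charges: pyridine is neutral. With an overall charge of +4 the hafnium centre must be in the +4 oxidation state. Hafnium is a group-4 element; Hf(IV) is therefore d⁰. A d⁰ ion has no crystal-field stabilisation preference between square planar and tetrahedral, so four ligands adopt the sterically favoured tetrahedral geometry. → tetrahedral.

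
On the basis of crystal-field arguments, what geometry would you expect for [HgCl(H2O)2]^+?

trigonal planar

Summing ligand charges against the +1 overall charge gives an oxidation state of +2 for mercury.
Group 12 minus oxidation state 2 gives a d¹⁰ configuration.
Coordination number: 3.
Three ligands around a d¹⁰ centre minimise repulsion in a trigonal-planar arrangement.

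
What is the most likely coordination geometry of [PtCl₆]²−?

octahedral

Each chloride is −1; balancing the −2 overall charge requires Pt(IV).
Pt sits in group 10, so the d-electron count is 10 − 4 = 6.
With 6 monodentate ligands the coordination number is 6.
Six donors around a single metal centre give an octahedral coordination sphere.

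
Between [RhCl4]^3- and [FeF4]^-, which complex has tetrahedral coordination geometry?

[FeF4]^-

For [RhCl4]^3-: Summing ligand charges against the −3 overall charge gives an oxidation state of +1 for rhodium. Group 9 minus oxidation state 1 gives a d⁸ configuration. A 4d d⁸ ion has a large crystal-field splitting; square planar leaves the high-energy d_{x²−y²} orbital empty and maximises CFSE. → square planar.
For [FeF4]^-: Summing ligand charges against the −1 overall charge gives an oxidation state of +3 for iron. Group 8 minus oxidation state 3 gives a d⁵ configuration. A high-spin d⁵ ion has zero CFSE in either geometry, so four ligands adopt the sterically favoured tetrahedral geometry. → tetrahedral.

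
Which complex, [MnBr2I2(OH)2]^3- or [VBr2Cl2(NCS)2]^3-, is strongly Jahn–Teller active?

[MnBr2I2(OH)2]^3-

[MnBr2I2(OH)2]^3-: Each bromide is −1; each iodide is −1; each hydroxide is −1; balancing the −3 overall charge requires Mn(III). Manganese is a group-7 element; Mn(III) is therefore d⁴. Bromide, hydroxide, and iodide are weak-field ligands for a first-row metal, so the complex is high-spin. The t₂g³e_g¹ (high-spin) configuration has an unevenly filled e_g set; the Jahn–Teller theorem predicts a tetragonal distortion (typically axial elongation) to lift the degeneracy.
[VBr2Cl2(NCS)2]^3-: Summing ligand charges against the −3 overall charge gives an oxidation state of +3 for vanadium. V sits in group 5, so the d-electron count is 5 − 3 = 2. The d² configuration leaves the e_g set evenly filled (or empty) — no strong Jahn–Teller driving force.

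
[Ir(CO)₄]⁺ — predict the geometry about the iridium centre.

Carbonyl is neutral; balancing the +1 overall charge requires Ir(I).
Group 9 minus oxidation state 1 gives a d⁸ configuration.
Coordination number: 4.
A 5d d⁸ ion has a large crystal-field splitting; square planar leaves the high-energy d_{x²−y²} orbital empty and maximises CFSE.

square planar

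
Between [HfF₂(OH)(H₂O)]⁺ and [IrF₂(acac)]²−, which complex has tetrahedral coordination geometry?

[HfF₂(OH)(H₂O)]⁺

For [HfF₂(OH)(H₂O)]⁺: Each fluoride is −1; each hydroxide is −1; water is neutral; balancing the +1 overall charge requires Hf(IV). Hafnium is a group-4 element; Hf(IV) is therefore d⁰. A d⁰ ion has no crystal-field stabilisation preference between square planar and tetrahedral, so four ligands adopt the sterically favoured tetrahedral geometry. → tetrahedral.
For [IrF₂(acac)]²−: Ligand charges: each fluoride is −1; each acetylacetonate is −1. With an overall charge of −2 the iridium centre must be in the +1 oxidation state. Ir sits in group 9, so the d-electron count is 9 − 1 = 8. A 5d d⁸ ion has a large crystal-field splitting; square planar leaves the high-energy d_{x²−y²} orbital empty and maximises CFSE. → square planar.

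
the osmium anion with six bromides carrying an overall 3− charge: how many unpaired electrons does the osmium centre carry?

1

Each bromide is −1; balancing the −3 overall charge requires Os(III).
Os sits in group 8, so the d-electron count is 8 − 3 = 5.
The spin state decides the count: a 5d ion has a large Δₒ and is invariably low-spin.
An octahedral low-spin d⁵ ion is t₂g⁵e_g⁰, giving 1 unpaired electron.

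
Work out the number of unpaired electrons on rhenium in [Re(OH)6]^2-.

Each hydroxide is −1; balancing the −2 overall charge requires Re(IV).
Re sits in group 7, so the d-electron count is 7 − 4 = 3.
In an octahedral field the d³ configuration is t₂g³e_g⁰ (only one arrangement possible), giving 3 unpaired electrons.

3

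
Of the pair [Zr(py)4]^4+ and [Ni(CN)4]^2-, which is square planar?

For [Zr(py)4]^4+: Pyridine is neutral; balancing the +4 overall charge requires Zr(IV). Zirconium is a group-4 element; Zr(IV) is therefore d⁰. A d⁰ ion has no crystal-field stabilisation preference between square planar and tetrahedral, so four ligands adopt the sterically favoured tetrahedral geometry. → tetrahedral.
For [Ni(CN)4]^2-: Summing ligand charges against the −2 overall charge gives an oxidation state of +2 for nickel. Nickel is a group-10 element; Ni(II) is therefore d⁸. Cyanide is a strong-field ligand (high in the spectrochemical series). A 3d d⁸ ion with strong-field ligands gains enough CFSE to favour square planar over tetrahedral. → square planar.

[Ni(CN)4]^2-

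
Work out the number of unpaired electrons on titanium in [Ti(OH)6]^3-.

1 unpaired electron

Summing ligand charges against the −3 overall charge gives an oxidation state of +3 for titanium.
Titanium is a group-4 element; Ti(III) is therefore d¹.
In an octahedral field the d¹ configuration is t₂g¹e_g⁰ (only one arrangement possible), giving 1 unpaired electron.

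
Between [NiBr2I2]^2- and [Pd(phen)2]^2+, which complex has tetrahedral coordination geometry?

For [NiBr2I2]^2-: Ligand charges: each bromide is −1; each iodide is −1. With an overall charge of −2 the nickel centre must be in the +2 oxidation state. Nickel is a group-10 element; Ni(II) is therefore d⁸. Bromide and iodide are weak-field ligands. With weak-field ligands the CFSE gain from square planar is small, so a 3d d⁸ ion takes the sterically preferred tetrahedral geometry. → tetrahedral.
For [Pd(phen)2]^2+: 1,10-phenanthroline is neutral; balancing the +2 overall charge requires Pd(II). Palladium is a group-10 element; Pd(II) is therefore d⁸. A 4d d⁸ ion has a large crystal-field splitting; square planar leaves the high-energy d_{x²−y²} orbital empty and maximises CFSE. → square planar.

[NiBr2I2]^2-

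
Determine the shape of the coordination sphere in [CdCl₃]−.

trigonal planar

Summing ligand charges against the −1 overall charge gives an oxidation state of +2 for cadmium.
Cadmium is a group-12 element; Cd(II) is therefore d¹⁰.
Coordination number: 3.
Three ligands around a d¹⁰ centre minimise repulsion in a trigonal-planar arrangement.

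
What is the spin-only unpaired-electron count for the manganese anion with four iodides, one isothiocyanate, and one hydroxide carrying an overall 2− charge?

Each iodide is −1; each isothiocyanate is −1; each hydroxide is −1; balancing the −2 overall charge requires Mn(IV).
Group 7 minus oxidation state 4 gives a d³ configuration.
In an octahedral field the d³ configuration is t₂g³e_g⁰ (only one arrangement possible), giving 3 unpaired electrons.

3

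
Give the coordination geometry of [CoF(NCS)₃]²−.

tetrahedral

Ligand charges: each fluoride is −1; each isothiocyanate is −1. With an overall charge of −2 the cobalt centre must be in the +2 oxidation state.
Co sits in group 9, so the d-electron count is 9 − 2 = 7.
Coordination number: 4.
Fluoride and isothiocyanate are weak-field ligands.
For a high-spin 3d d⁷ ion with weak-field ligands the small Δₜ gives little square-planar CFSE advantage, so four ligands adopt the sterically favoured tetrahedral geometry.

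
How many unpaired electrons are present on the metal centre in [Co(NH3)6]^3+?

Summing ligand charges against the +3 overall charge gives an oxidation state of +3 for cobalt.
Cobalt is a group-9 element; Co(III) is therefore d⁶.
The spin state decides the count: Co(III) has an exceptionally large octahedral splitting and is low-spin with essentially every ligand except fluoride.
An octahedral low-spin d⁶ ion is t₂g⁶e_g⁰, giving 0 unpaired electrons.

0 unpaired electrons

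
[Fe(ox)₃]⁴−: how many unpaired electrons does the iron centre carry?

4 unpaired electrons

Each oxalate is −2; balancing the −4 overall charge requires Fe(II).
Group 8 minus oxidation state 2 gives a d⁶ configuration.
Counting donor atoms: 3×oxalate (bidentate) → 6 donors. Coordination number = 6.
The spin state decides the count: Oxalate is a weak-field ligand for a first-row metal, so the complex is high-spin.
An octahedral high-spin d⁶ ion is t₂g⁴e_g², giving 4 unpaired electrons.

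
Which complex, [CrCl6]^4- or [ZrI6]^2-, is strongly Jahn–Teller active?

[CrCl6]^4-: Each chloride is −1; balancing the −4 overall charge requires Cr(II). Chromium is a group-6 element; Cr(II) is therefore d⁴. Chloride is a weak-field ligand for a first-row metal, so the complex is high-spin. The t₂g³e_g¹ (high-spin) configuration has an unevenly filled e_g set; the Jahn–Teller theorem predicts a tetragonal distortion (typically axial elongation) to lift the degeneracy.
[ZrI6]^2-: Each iodide is −1; balancing the −2 overall charge requires Zr(IV). Group 4 minus oxidation state 4 gives a d⁰ configuration. The d⁰ configuration leaves the e_g set evenly filled (or empty) — no strong Jahn–Teller driving force.

[CrCl6]^4-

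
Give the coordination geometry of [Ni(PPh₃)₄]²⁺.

Ligand charges: triphenylphosphine is neutral. With an overall charge of +2 the nickel centre must be in the +2 oxidation state.
Nickel is a group-10 element; Ni(II) is therefore d⁸.
Coordination number: 4.
Triphenylphosphine is a strong-field ligand (high in the spectrochemical series).
A 3d d⁸ ion with strong-field ligands gains enough CFSE to favour square planar over tetrahedral.

square planar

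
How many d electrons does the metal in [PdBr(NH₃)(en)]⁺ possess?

Each bromide is −1; ammonia is neutral; ethylenediamine is neutral; balancing the +1 overall charge requires Pd(II).
Pd sits in group 10, so the d-electron count is 10 − 2 = 8.

d⁸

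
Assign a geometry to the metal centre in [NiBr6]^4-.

Ligand charges: each bromide is −1. With an overall charge of −4 the nickel centre must be in the +2 oxidation state.
Group 10 minus oxidation state 2 gives a d⁸ configuration.
Coordination number: 6.
Six donors around a single metal centre give an octahedral coordination sphere.

octahedral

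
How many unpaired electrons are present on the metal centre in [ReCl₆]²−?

3 unpaired electrons

Each chloride is −1; balancing the −2 overall charge requires Re(IV).
Re sits in group 7, so the d-electron count is 7 − 4 = 3.
In an octahedral field the d³ configuration is t₂g³e_g⁰ (only one arrangement possible), giving 3 unpaired electrons.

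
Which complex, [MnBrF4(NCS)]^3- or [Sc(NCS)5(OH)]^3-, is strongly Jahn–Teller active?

[MnBrF4(NCS)]^3-

[MnBrF4(NCS)]^3-: Summing ligand charges against the −3 overall charge gives an oxidation state of +3 for manganese. Manganese is a group-7 element; Mn(III) is therefore d⁴. Bromide, fluoride, and isothiocyanate are weak-field ligands for a first-row metal, so the complex is high-spin. The t₂g³e_g¹ (high-spin) configuration has an unevenly filled e_g set; the Jahn–Teller theorem predicts a tetragonal distortion (typically axial elongation) to lift the degeneracy.
[Sc(NCS)5(OH)]^3-: Summing ligand charges against the −3 overall charge gives an oxidation state of +3 for scandium. Scandium is a group-3 element; Sc(III) is therefore d⁰. The d⁰ configuration leaves the e_g set evenly filled (or empty) — no strong Jahn–Teller driving force.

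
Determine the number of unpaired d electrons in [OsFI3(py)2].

2 unpaired electrons

Summing ligand charges against the 0 overall charge gives an oxidation state of +4 for osmium.
Osmium is a group-8 element; Os(IV) is therefore d⁴.
The spin state decides the count: a 5d ion has a large Δₒ and is invariably low-spin.
An octahedral low-spin d⁴ ion is t₂g⁴e_g⁰, giving 2 unpaired electrons.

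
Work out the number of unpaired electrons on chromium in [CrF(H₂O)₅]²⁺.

Each fluoride is −1; water is neutral; balancing the +2 overall charge requires Cr(III).
Group 6 minus oxidation state 3 gives a d³ configuration.
In an octahedral field the d³ configuration is t₂g³e_g⁰ (only one arrangement possible), giving 3 unpaired electrons.

3 unpaired electrons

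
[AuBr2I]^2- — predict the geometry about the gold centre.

trigonal planar

Ligand charges: each bromide is −1; each iodide is −1. With an overall charge of −2 the gold centre must be in the +1 oxidation state.
Au sits in group 11, so the d-electron count is 11 − 1 = 10.
With 3 monodentate ligands the coordination number is 3.
Three ligands around a d¹⁰ centre minimise repulsion in a trigonal-planar arrangement.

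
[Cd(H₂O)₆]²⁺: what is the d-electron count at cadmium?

d10

Summing ligand charges against the +2 overall charge gives an oxidation state of +2 for cadmium.
Group 12 minus oxidation state 2 gives a d¹⁰ configuration.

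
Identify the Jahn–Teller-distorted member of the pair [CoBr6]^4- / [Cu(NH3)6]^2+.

[CoBr6]^4-: Summing ligand charges against the −4 overall charge gives an oxidation state of +2 for cobalt. Co sits in group 9, so the d-electron count is 9 − 2 = 7. Bromide is a weak-field ligand for a first-row metal, so the complex is high-spin. The d⁷ configuration leaves the e_g set evenly filled (or empty) — no strong Jahn–Teller driving force.
[Cu(NH3)6]^2+: Summing ligand charges against the +2 overall charge gives an oxidation state of +2 for copper. Copper is a group-11 element; Cu(II) is therefore d⁹. The t₂g⁶e_g³ configuration has an unevenly filled e_g set; the Jahn–Teller theorem predicts a tetragonal distortion (typically axial elongation) to lift the degeneracy.

[Cu(NH3)6]^2+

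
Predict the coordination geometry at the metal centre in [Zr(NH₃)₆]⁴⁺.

octahedral

Ammonia is neutral; balancing the +4 overall charge requires Zr(IV).
Zirconium is a group-4 element; Zr(IV) is therefore d⁰.
Coordination number: 6.
Six donors around a single metal centre give an octahedral coordination sphere.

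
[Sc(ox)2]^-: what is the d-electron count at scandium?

Each oxalate is −2; balancing the −1 overall charge requires Sc(III).
Sc sits in group 3, so the d-electron count is 3 − 3 = 0.

d⁰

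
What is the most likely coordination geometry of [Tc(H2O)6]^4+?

octahedral

Summing ligand charges against the +4 overall charge gives an oxidation state of +4 for technetium.
Technetium is a group-7 element; Tc(IV) is therefore d³.
Coordination number: 6.
Six donors around a single metal centre give an octahedral coordination sphere.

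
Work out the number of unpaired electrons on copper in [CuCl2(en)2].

Summing ligand charges against the 0 overall charge gives an oxidation state of +2 for copper.
Copper is a group-11 element; Cu(II) is therefore d⁹.
Counting donor atoms: 2×chloride (monodentate) → 2 donors; 2×ethylenediamine (bidentate) → 4 donors. Coordination number = 6.
In an octahedral field the d⁹ configuration is t₂g⁶e_g³ (only one arrangement possible), giving 1 unpaired electron.

1 unpaired electron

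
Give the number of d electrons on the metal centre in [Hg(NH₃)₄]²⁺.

Summing ligand charges against the +2 overall charge gives an oxidation state of +2 for mercury.
Mercury is a group-12 element; Hg(II) is therefore d¹⁰.

d10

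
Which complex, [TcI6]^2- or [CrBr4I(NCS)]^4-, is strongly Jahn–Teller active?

[TcI6]^2-: Ligand charges: each iodide is −1. With an overall charge of −2 the technetium centre must be in the +4 oxidation state. Group 7 minus oxidation state 4 gives a d³ configuration. The d³ configuration leaves the e_g set evenly filled (or empty) — no strong Jahn–Teller driving force.
[CrBr4I(NCS)]^4-: Each bromide is −1; each iodide is −1; each isothiocyanate is −1; balancing the −4 overall charge requires Cr(II). Group 6 minus oxidation state 2 gives a d⁴ configuration. Bromide, iodide, and isothiocyanate are weak-field ligands for a first-row metal, so the complex is high-spin. The t₂g³e_g¹ (high-spin) configuration has an unevenly filled e_g set; the Jahn–Teller theorem predicts a tetragonal distortion (typically axial elongation) to lift the degeneracy.

[CrBr4I(NCS)]^4-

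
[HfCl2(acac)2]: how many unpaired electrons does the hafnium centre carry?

Each chloride is −1; each acetylacetonate is −1; balancing the 0 overall charge requires Hf(IV).
Hafnium is a group-4 element; Hf(IV) is therefore d⁰.
Counting donor atoms: 2×chloride (monodentate) → 2 donors; 2×acetylacetonate (bidentate) → 4 donors. Coordination number = 6.
In an octahedral field the d⁰ configuration is t₂g⁰e_g⁰, giving 0 unpaired electrons.

0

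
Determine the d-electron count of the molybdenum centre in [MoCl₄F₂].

Ligand charges: each chloride is −1; each fluoride is −1. With an overall charge of 0 the molybdenum centre must be in the +6 oxidation state.
Group 6 minus oxidation state 6 gives a d⁰ configuration.

d⁰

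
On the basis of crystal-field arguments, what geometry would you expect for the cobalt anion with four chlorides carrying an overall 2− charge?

Summing ligand charges against the −2 overall charge gives an oxidation state of +2 for cobalt.
Cobalt is a group-9 element; Co(II) is therefore d⁷.
Coordination number: 4.
Chloride is a weak-field ligand.
For a high-spin 3d d⁷ ion with weak-field ligands the small Δₜ gives little square-planar CFSE advantage, so four ligands adopt the sterically favoured tetrahedral geometry.

tetrahedral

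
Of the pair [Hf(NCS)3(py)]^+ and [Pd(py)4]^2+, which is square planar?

For [Hf(NCS)3(py)]^+: Summing ligand charges against the +1 overall charge gives an oxidation state of +4 for hafnium. Hf sits in group 4, so the d-electron count is 4 − 4 = 0. A d⁰ ion has no crystal-field stabilisation preference between square planar and tetrahedral, so four ligands adopt the sterically favoured tetrahedral geometry. → tetrahedral.
For [Pd(py)4]^2+: Summing ligand charges against the +2 overall charge gives an oxidation state of +2 for palladium. Pd sits in group 10, so the d-electron count is 10 − 2 = 8. A 4d d⁸ ion has a large crystal-field splitting; square planar leaves the high-energy d_{x²−y²} orbital empty and maximises CFSE. → square planar.

[Pd(py)4]^2+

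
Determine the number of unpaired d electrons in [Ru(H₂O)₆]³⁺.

Summing ligand charges against the +3 overall charge gives an oxidation state of +3 for ruthenium.
Ru sits in group 8, so the d-electron count is 8 − 3 = 5.
The spin state decides the count: a 4d ion has a large Δₒ and is invariably low-spin.
An octahedral low-spin d⁵ ion is t₂g⁵e_g⁰, giving 1 unpaired electron.

1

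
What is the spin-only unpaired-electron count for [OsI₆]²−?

Summing ligand charges against the −2 overall charge gives an oxidation state of +4 for osmium.
Group 8 minus oxidation state 4 gives a d⁴ configuration.
The spin state decides the count: a 5d ion has a large Δₒ and is invariably low-spin.
An octahedral low-spin d⁴ ion is t₂g⁴e_g⁰, giving 2 unpaired electrons.

2 unpaired electrons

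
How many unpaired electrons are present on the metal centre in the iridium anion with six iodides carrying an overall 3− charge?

Each iodide is −1; balancing the −3 overall charge requires Ir(III).
Group 9 minus oxidation state 3 gives a d⁶ configuration.
The spin state decides the count: a 5d ion has a large Δₒ and is invariably low-spin.
An octahedral low-spin d⁶ ion is t₂g⁶e_g⁰, giving 0 unpaired electrons.

0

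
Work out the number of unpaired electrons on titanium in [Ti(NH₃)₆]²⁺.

2

Summing ligand charges against the +2 overall charge gives an oxidation state of +2 for titanium.
Ti sits in group 4, so the d-electron count is 4 − 2 = 2.
In an octahedral field the d² configuration is t₂g²e_g⁰ (only one arrangement possible), giving 2 unpaired electrons.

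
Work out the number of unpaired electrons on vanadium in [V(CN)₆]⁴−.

3 unpaired electrons

Each cyanide is −1; balancing the −4 overall charge requires V(II).
Group 5 minus oxidation state 2 gives a d³ configuration.
In an octahedral field the d³ configuration is t₂g³e_g⁰ (only one arrangement possible), giving 3 unpaired electrons.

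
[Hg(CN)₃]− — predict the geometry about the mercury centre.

Summing ligand charges against the −1 overall charge gives an oxidation state of +2 for mercury.
Hg sits in group 12, so the d-electron count is 12 − 2 = 10.
With 3 monodentate ligands the coordination number is 3.
Three ligands around a d¹⁰ centre minimise repulsion in a trigonal-planar arrangement.

trigonal planar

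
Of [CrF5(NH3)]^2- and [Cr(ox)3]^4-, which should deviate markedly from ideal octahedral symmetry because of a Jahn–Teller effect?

[Cr(ox)3]^4-

[CrF5(NH3)]^2-: Summing ligand charges against the −2 overall charge gives an oxidation state of +3 for chromium. Group 6 minus oxidation state 3 gives a d³ configuration. The d³ configuration leaves the e_g set evenly filled (or empty) — no strong Jahn–Teller driving force.
[Cr(ox)3]^4-: Summing ligand charges against the −4 overall charge gives an oxidation state of +2 for chromium. Group 6 minus oxidation state 2 gives a d⁴ configuration. Oxalate is a weak-field ligand for a first-row metal, so the complex is high-spin. The t₂g³e_g¹ (high-spin) configuration has an unevenly filled e_g set; the Jahn–Teller theorem predicts a tetragonal distortion (typically axial elongation) to lift the degeneracy.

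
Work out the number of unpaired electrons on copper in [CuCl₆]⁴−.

Each chloride is −1; balancing the −4 overall charge requires Cu(II).
Group 11 minus oxidation state 2 gives a d⁹ configuration.
In an octahedral field the d⁹ configuration is t₂g⁶e_g³ (only one arrangement possible), giving 1 unpaired electron.

1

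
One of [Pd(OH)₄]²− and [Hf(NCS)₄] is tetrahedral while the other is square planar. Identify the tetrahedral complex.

For [Pd(OH)₄]²−: Ligand charges: each hydroxide is −1. With an overall charge of −2 the palladium centre must be in the +2 oxidation state. Palladium is a group-10 element; Pd(II) is therefore d⁸. A 4d d⁸ ion has a large crystal-field splitting; square planar leaves the high-energy d_{x²−y²} orbital empty and maximises CFSE. → square planar.
For [Hf(NCS)₄]: Ligand charges: each isothiocyanate is −1. With an overall charge of 0 the hafnium centre must be in the +4 oxidation state. Group 4 minus oxidation state 4 gives a d⁰ configuration. A d⁰ ion has no crystal-field stabilisation preference between square planar and tetrahedral, so four ligands adopt the sterically favoured tetrahedral geometry. → tetrahedral.

[Hf(NCS)₄]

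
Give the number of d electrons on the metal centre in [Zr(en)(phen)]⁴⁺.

Ethylenediamine is neutral; 1,10-phenanthroline is neutral; balancing the +4 overall charge requires Zr(IV).
Zirconium is a group-4 element; Zr(IV) is therefore d⁰.

d0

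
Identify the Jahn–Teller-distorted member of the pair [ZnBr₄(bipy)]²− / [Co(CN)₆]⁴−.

[ZnBr₄(bipy)]²−: Each bromide is −1; 2,2′-bipyridine is neutral; balancing the −2 overall charge requires Zn(II). Group 12 minus oxidation state 2 gives a d¹⁰ configuration. The d¹⁰ configuration leaves the e_g set evenly filled (or empty) — no strong Jahn–Teller driving force.
[Co(CN)₆]⁴−: Each cyanide is −1; balancing the −4 overall charge requires Co(II). Cobalt is a group-9 element; Co(II) is therefore d⁷. Cyanide is a strong-field ligand (high in the spectrochemical series) for a first-row metal, so the complex is low-spin. The t₂g⁶e_g¹ (low-spin) configuration has an unevenly filled e_g set; the Jahn–Teller theorem predicts a tetragonal distortion (typically axial elongation) to lift the degeneracy.

[Co(CN)₆]⁴−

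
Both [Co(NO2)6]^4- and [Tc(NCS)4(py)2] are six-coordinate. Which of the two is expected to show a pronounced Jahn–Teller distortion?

[Co(NO2)6]^4-

[Co(NO2)6]^4-: Each nitro (N-bound nitrite) is −1; balancing the −4 overall charge requires Co(II). Co sits in group 9, so the d-electron count is 9 − 2 = 7. Nitro (N-bound nitrite) is a strong-field ligand (high in the spectrochemical series) for a first-row metal, so the complex is low-spin. The t₂g⁶e_g¹ (low-spin) configuration has an unevenly filled e_g set; the Jahn–Teller theorem predicts a tetragonal distortion (typically axial elongation) to lift the degeneracy.
[Tc(NCS)4(py)2]: Summing ligand charges against the 0 overall charge gives an oxidation state of +4 for technetium. Technetium is a group-7 element; Tc(IV) is therefore d³. The d³ configuration leaves the e_g set evenly filled (or empty) — no strong Jahn–Teller driving force.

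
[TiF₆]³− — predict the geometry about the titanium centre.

Summing ligand charges against the −3 overall charge gives an oxidation state of +3 for titanium.
Ti sits in group 4, so the d-electron count is 4 − 3 = 1.
With 6 monodentate ligands the coordination number is 6.
Six donors around a single metal centre give an octahedral coordination sphere.

octahedral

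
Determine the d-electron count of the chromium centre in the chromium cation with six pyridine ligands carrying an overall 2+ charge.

Pyridine is neutral; balancing the +2 overall charge requires Cr(II).
Cr sits in group 6, so the d-electron count is 6 − 2 = 4.

d⁴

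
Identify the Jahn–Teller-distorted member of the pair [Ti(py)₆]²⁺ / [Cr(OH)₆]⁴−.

[Cr(OH)₆]⁴−

[Ti(py)₆]²⁺: Pyridine is neutral; balancing the +2 overall charge requires Ti(II). Ti sits in group 4, so the d-electron count is 4 − 2 = 2. The d² configuration leaves the e_g set evenly filled (or empty) — no strong Jahn–Teller driving force.
[Cr(OH)₆]⁴−: Each hydroxide is −1; balancing the −4 overall charge requires Cr(II). Chromium is a group-6 element; Cr(II) is therefore d⁴. Hydroxide is a weak-field ligand for a first-row metal, so the complex is high-spin. The t₂g³e_g¹ (high-spin) configuration has an unevenly filled e_g set; the Jahn–Teller theorem predicts a tetragonal distortion (typically axial elongation) to lift the degeneracy.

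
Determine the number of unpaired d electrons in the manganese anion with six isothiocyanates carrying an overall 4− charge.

Summing ligand charges against the −4 overall charge gives an oxidation state of +2 for manganese.
Group 7 minus oxidation state 2 gives a d⁵ configuration.
The spin state decides the count: Isothiocyanate is a weak-field ligand for a first-row metal, so the complex is high-spin.
An octahedral high-spin d⁵ ion is t₂g³e_g², giving 5 unpaired electrons.

5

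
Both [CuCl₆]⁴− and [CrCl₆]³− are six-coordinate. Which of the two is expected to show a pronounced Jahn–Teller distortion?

[CuCl₆]⁴−

[CuCl₆]⁴−: Summing ligand charges against the −4 overall charge gives an oxidation state of +2 for copper. Group 11 minus oxidation state 2 gives a d⁹ configuration. The t₂g⁶e_g³ configuration has an unevenly filled e_g set; the Jahn–Teller theorem predicts a tetragonal distortion (typically axial elongation) to lift the degeneracy.
[CrCl₆]³−: Summing ligand charges against the −3 overall charge gives an oxidation state of +3 for chromium. Cr sits in group 6, so the d-electron count is 6 − 3 = 3. The d³ configuration leaves the e_g set evenly filled (or empty) — no strong Jahn–Teller driving force.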